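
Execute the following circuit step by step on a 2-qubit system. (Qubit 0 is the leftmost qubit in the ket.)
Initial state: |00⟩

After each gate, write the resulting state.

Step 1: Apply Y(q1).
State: i|01⟩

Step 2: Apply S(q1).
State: -|01⟩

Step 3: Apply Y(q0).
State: -i|11⟩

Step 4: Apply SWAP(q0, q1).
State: -i|11⟩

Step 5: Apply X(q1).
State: -i|10⟩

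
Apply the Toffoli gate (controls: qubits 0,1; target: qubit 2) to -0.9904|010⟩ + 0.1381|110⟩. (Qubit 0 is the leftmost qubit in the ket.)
-0.9904|010⟩ + 0.1381|111⟩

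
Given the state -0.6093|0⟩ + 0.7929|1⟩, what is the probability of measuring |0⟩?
0.3712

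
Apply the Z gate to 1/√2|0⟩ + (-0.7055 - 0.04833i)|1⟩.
1/√2|0⟩ + (0.7055 + 0.04833i)|1⟩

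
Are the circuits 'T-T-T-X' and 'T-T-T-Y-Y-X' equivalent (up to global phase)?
Yes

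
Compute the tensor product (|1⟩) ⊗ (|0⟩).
|10⟩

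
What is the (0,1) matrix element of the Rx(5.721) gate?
-0.2774i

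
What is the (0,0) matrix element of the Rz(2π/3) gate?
(1/2 - 0.866i)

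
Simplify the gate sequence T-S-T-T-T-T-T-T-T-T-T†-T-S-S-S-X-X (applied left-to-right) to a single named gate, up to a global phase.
T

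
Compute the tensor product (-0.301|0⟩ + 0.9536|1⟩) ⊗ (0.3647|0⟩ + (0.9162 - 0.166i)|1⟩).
-0.1098|00⟩ + (-0.2758 + 0.04997i)|01⟩ + 0.3478|10⟩ + (0.8737 - 0.1583i)|11⟩

amp(|b₁b₂…⟩) = product of the factor amplitudes for bits b₁, b₂, …; only kets whose every factor amplitude is nonzero survive.
|00⟩: (-0.301)(0.3647) = -0.1098
|01⟩: (-0.301)(0.9162 - 0.166i) = (-0.2758 + 0.04997i)
|10⟩: (0.9536)(0.3647) = 0.3478
|11⟩: (0.9536)(0.9162 - 0.166i) = (0.8737 - 0.1583i)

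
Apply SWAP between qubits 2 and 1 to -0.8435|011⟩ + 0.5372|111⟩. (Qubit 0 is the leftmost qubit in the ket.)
-0.8435|011⟩ + 0.5372|111⟩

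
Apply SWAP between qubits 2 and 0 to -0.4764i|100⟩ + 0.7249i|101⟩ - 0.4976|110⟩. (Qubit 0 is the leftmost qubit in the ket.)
-0.4764i|001⟩ - 0.4976|011⟩ + 0.7249i|101⟩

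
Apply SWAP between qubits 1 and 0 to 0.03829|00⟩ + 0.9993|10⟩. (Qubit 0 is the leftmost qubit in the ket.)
0.03829|00⟩ + 0.9993|01⟩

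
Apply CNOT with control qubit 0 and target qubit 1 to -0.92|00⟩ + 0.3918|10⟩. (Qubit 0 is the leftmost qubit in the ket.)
-0.92|00⟩ + 0.3918|11⟩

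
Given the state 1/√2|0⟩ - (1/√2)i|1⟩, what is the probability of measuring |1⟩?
1/2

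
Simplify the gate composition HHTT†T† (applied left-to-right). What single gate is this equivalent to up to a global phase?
T†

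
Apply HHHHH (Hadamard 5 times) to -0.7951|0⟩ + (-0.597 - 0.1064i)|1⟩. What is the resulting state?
(-0.9844 - 0.07524i)|0⟩ + (-0.1401 + 0.07524i)|1⟩

H² = I, so H^5 = H: a single Hadamard. With (a, b) = (-0.7951, (-0.597 - 0.1064i)), H gives ((a + b)/√2, (a − b)/√2) = ((-0.9844 - 0.07524i), (-0.1401 + 0.07524i)).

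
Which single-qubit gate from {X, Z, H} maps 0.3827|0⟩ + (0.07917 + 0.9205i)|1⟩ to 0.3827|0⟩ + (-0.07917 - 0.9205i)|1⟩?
Z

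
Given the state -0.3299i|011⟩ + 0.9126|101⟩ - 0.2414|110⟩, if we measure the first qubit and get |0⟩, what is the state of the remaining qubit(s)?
-i|11⟩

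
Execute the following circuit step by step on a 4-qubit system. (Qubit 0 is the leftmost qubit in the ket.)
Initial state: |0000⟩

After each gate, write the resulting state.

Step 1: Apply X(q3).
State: |0001⟩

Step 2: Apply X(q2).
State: |0011⟩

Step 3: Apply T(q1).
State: |0011⟩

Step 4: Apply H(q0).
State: 1/√2|0011⟩ + 1/√2|1011⟩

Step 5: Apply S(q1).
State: 1/√2|0011⟩ + 1/√2|1011⟩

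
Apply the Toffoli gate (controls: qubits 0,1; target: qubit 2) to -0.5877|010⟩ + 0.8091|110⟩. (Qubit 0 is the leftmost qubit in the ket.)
-0.5877|010⟩ + 0.8091|111⟩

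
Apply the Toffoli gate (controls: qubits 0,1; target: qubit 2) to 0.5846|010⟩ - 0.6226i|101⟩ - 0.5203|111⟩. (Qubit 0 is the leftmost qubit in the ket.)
0.5846|010⟩ - 0.6226i|101⟩ - 0.5203|110⟩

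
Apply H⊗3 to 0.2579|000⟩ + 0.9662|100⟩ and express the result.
0.4328|000⟩ + 0.4328|001⟩ + 0.4328|010⟩ + 0.4328|011⟩ - 0.2504|100⟩ - 0.2504|101⟩ - 0.2504|110⟩ - 0.2504|111⟩

H⊗3 gives amp(|y⟩) = (1/2√2) Σ_x (−1)^(x·y) amp(|x⟩), where x·y is the number of positions in which both x and y have a 1.
|000⟩: (0.2579 + 0.9662)/(2√2) = 0.4328
|001⟩: (0.2579 + 0.9662)/(2√2) = 0.4328
|010⟩: (0.2579 + 0.9662)/(2√2) = 0.4328
|011⟩: (0.2579 + 0.9662)/(2√2) = 0.4328
|100⟩: (0.2579 - 0.9662)/(2√2) = -0.2504
|101⟩: (0.2579 - 0.9662)/(2√2) = -0.2504
|110⟩: (0.2579 - 0.9662)/(2√2) = -0.2504
|111⟩: (0.2579 - 0.9662)/(2√2) = -0.2504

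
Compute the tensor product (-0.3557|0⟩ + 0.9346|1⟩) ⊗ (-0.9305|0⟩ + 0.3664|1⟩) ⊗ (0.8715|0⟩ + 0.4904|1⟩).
0.2884|000⟩ + 0.1623|001⟩ - 0.1136|010⟩ - 0.06391|011⟩ - 0.7579|100⟩ - 0.4265|101⟩ + 0.2984|110⟩ + 0.1679|111⟩

amp(|b₁b₂…⟩) = product of the factor amplitudes for bits b₁, b₂, …; only kets whose every factor amplitude is nonzero survive.
|000⟩: (-0.3557)(-0.9305)(0.8715) = 0.2884
|001⟩: (-0.3557)(-0.9305)(0.4904) = 0.1623
|010⟩: (-0.3557)(0.3664)(0.8715) = -0.1136
|011⟩: (-0.3557)(0.3664)(0.4904) = -0.06391
|100⟩: (0.9346)(-0.9305)(0.8715) = -0.7579
|101⟩: (0.9346)(-0.9305)(0.4904) = -0.4265
|110⟩: (0.9346)(0.3664)(0.8715) = 0.2984
|111⟩: (0.9346)(0.3664)(0.4904) = 0.1679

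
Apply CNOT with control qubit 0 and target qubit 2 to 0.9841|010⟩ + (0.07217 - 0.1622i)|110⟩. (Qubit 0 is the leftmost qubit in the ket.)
0.9841|010⟩ + (0.07217 - 0.1622i)|111⟩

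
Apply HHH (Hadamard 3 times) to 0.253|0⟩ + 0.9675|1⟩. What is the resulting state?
0.863|0⟩ - 0.5052|1⟩

H² = I, so H^3 = H: a single Hadamard. With (a, b) = (0.253, 0.9675), H gives ((a + b)/√2, (a − b)/√2) = (0.863, -0.5052).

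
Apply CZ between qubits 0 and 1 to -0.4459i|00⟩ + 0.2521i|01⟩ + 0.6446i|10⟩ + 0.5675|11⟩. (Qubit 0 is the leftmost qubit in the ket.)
-0.4459i|00⟩ + 0.2521i|01⟩ + 0.6446i|10⟩ - 0.5675|11⟩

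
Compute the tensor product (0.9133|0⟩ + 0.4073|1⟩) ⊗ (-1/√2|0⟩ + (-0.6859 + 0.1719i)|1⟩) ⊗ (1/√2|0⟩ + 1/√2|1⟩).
-0.4567|000⟩ - 0.4567|001⟩ + (-0.443 + 0.111i)|010⟩ + (-0.443 + 0.111i)|011⟩ - 0.2037|100⟩ - 0.2037|101⟩ + (-0.1975 + 0.04951i)|110⟩ + (-0.1975 + 0.04951i)|111⟩

amp(|b₁b₂…⟩) = product of the factor amplitudes for bits b₁, b₂, …; only kets whose every factor amplitude is nonzero survive.
|000⟩: (0.9133)(-1/√2)(1/√2) = -0.4567
|001⟩: (0.9133)(-1/√2)(1/√2) = -0.4567
|010⟩: (0.9133)(-0.6859 + 0.1719i)(1/√2) = (-0.443 + 0.111i)
|011⟩: (0.9133)(-0.6859 + 0.1719i)(1/√2) = (-0.443 + 0.111i)
|100⟩: (0.4073)(-1/√2)(1/√2) = -0.2037
|101⟩: (0.4073)(-1/√2)(1/√2) = -0.2037
|110⟩: (0.4073)(-0.6859 + 0.1719i)(1/√2) = (-0.1975 + 0.04951i)
|111⟩: (0.4073)(-0.6859 + 0.1719i)(1/√2) = (-0.1975 + 0.04951i)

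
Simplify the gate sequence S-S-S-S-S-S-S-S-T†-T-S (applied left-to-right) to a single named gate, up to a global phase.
S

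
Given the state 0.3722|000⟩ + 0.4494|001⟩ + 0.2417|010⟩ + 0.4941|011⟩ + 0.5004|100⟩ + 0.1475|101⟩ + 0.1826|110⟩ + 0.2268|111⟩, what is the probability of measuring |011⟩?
0.2441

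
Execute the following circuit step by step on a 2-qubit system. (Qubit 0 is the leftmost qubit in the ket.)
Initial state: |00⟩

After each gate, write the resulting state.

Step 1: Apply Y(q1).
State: i|01⟩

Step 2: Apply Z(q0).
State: i|01⟩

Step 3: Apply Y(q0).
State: -|11⟩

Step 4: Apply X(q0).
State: -|01⟩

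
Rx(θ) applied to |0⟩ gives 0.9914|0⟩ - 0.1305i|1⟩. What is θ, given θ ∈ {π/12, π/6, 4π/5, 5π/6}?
π/12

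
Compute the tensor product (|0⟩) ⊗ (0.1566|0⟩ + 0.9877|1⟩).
0.1566|00⟩ + 0.9877|01⟩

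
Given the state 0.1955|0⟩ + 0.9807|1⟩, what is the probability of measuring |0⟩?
0.03822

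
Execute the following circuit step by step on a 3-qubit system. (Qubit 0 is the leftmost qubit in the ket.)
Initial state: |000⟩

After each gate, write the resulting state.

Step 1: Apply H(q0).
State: 1/√2|000⟩ + 1/√2|100⟩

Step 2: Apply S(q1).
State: 1/√2|000⟩ + 1/√2|100⟩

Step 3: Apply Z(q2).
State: 1/√2|000⟩ + 1/√2|100⟩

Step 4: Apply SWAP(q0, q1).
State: 1/√2|000⟩ + 1/√2|010⟩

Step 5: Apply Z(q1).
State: 1/√2|000⟩ - 1/√2|010⟩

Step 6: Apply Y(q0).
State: (1/√2)i|100⟩ - (1/√2)i|110⟩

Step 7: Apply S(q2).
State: (1/√2)i|100⟩ - (1/√2)i|110⟩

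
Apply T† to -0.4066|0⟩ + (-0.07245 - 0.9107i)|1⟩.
-0.4066|0⟩ + (-0.6952 - 0.5927i)|1⟩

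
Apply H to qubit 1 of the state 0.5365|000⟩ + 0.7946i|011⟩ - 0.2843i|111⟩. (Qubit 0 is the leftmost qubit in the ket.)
0.3794|000⟩ + 0.5619i|001⟩ + 0.3794|010⟩ - 0.5619i|011⟩ - 0.201i|101⟩ + 0.201i|111⟩

H on qubit 1 mixes each pair of kets that differ only in qubit 1: amplitudes (a, b) of (|…0…⟩, |…1…⟩) become ((a + b)/√2, (a − b)/√2). Kets absent from the input have amplitude 0.
(|000⟩, |010⟩): (a, b) = (0.5365, 0) → (0.3794, 0.3794)
(|001⟩, |011⟩): (a, b) = (0, 0.7946i) → (0.5619i, -0.5619i)
(|101⟩, |111⟩): (a, b) = (0, -0.2843i) → (-0.201i, 0.201i)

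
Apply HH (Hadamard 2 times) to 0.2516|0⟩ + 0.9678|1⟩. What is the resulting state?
0.2516|0⟩ + 0.9678|1⟩

H² = I, so an even number of Hadamards cancels: H^2 = I and the state is unchanged.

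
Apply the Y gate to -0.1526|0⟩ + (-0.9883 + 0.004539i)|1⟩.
(0.004539 + 0.9883i)|0⟩ - 0.1526i|1⟩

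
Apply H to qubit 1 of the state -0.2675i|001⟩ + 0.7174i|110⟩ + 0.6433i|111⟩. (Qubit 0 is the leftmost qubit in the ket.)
-0.1892i|001⟩ - 0.1892i|011⟩ + 0.5073i|100⟩ + 0.4549i|101⟩ - 0.5073i|110⟩ - 0.4549i|111⟩

H on qubit 1 mixes each pair of kets that differ only in qubit 1: amplitudes (a, b) of (|…0…⟩, |…1…⟩) become ((a + b)/√2, (a − b)/√2). Kets absent from the input have amplitude 0.
(|001⟩, |011⟩): (a, b) = (-0.2675i, 0) → (-0.1892i, -0.1892i)
(|100⟩, |110⟩): (a, b) = (0, 0.7174i) → (0.5073i, -0.5073i)
(|101⟩, |111⟩): (a, b) = (0, 0.6433i) → (0.4549i, -0.4549i)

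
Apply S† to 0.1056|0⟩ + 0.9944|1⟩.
0.1056|0⟩ - 0.9944i|1⟩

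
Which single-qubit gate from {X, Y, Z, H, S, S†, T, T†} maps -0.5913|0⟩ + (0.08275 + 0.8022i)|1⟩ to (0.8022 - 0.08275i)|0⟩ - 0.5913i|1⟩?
Y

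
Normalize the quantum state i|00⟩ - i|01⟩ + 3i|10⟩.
0.3015i|00⟩ - 0.3015i|01⟩ + 0.9045i|10⟩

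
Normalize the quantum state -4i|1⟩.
-i|1⟩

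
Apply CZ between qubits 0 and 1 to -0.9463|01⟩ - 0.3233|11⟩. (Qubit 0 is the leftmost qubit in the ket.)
-0.9463|01⟩ + 0.3233|11⟩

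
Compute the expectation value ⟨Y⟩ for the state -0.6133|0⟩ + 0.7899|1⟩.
0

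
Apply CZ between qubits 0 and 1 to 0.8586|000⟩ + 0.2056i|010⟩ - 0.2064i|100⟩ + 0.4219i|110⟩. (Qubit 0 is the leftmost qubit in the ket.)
0.8586|000⟩ + 0.2056i|010⟩ - 0.2064i|100⟩ - 0.4219i|110⟩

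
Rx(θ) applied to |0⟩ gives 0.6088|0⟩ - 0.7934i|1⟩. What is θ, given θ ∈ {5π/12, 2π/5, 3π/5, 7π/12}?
7π/12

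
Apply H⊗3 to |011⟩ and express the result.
1/√8|000⟩ - 1/√8|001⟩ - 1/√8|010⟩ + 1/√8|011⟩ + 1/√8|100⟩ - 1/√8|101⟩ - 1/√8|110⟩ + 1/√8|111⟩

H⊗3 gives amp(|y⟩) = (1/2√2) Σ_x (−1)^(x·y) amp(|x⟩), where x·y is the number of positions in which both x and y have a 1.
|000⟩: (1)/(2√2) = 1/√8
|001⟩: (-1)/(2√2) = -1/√8
|010⟩: (-1)/(2√2) = -1/√8
|011⟩: (1)/(2√2) = 1/√8
|100⟩: (1)/(2√2) = 1/√8
|101⟩: (-1)/(2√2) = -1/√8
|110⟩: (-1)/(2√2) = -1/√8
|111⟩: (1)/(2√2) = 1/√8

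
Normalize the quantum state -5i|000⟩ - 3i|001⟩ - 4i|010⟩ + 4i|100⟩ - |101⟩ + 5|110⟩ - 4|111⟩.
-0.4811i|000⟩ - 0.2887i|001⟩ - 0.3849i|010⟩ + 0.3849i|100⟩ - 0.09623|101⟩ + 0.4811|110⟩ - 0.3849|111⟩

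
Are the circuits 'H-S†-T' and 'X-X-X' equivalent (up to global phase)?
No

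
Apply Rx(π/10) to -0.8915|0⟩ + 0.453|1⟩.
(-0.8805 - 0.07086i)|0⟩ + (0.4474 + 0.1395i)|1⟩

Rx(π/10) = [[cos(θ/2), −i·sin(θ/2)], [−i·sin(θ/2), cos(θ/2)]]; θ = π/10, cos(θ/2) ≈ 0.987688, sin(θ/2) ≈ 0.156434.
With a = amp(|0⟩) = -0.8915 and b = amp(|1⟩) = 0.453:
new amp(|0⟩) = (0.987688)·a + (-0.156434i)·b = (-0.8805 - 0.07086i)
new amp(|1⟩) = (-0.156434i)·a + (0.987688)·b = (0.4474 + 0.1395i)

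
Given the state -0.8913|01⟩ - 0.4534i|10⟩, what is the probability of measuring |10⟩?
0.2056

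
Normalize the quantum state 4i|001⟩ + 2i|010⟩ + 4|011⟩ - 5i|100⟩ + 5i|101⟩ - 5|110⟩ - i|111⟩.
(1/√7)i|001⟩ + 0.189i|010⟩ + 1/√7|011⟩ - 0.4725i|100⟩ + 0.4725i|101⟩ - 0.4725|110⟩ - 0.09449i|111⟩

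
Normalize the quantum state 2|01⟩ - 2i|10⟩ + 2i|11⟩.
1/√3|01⟩ - (1/√3)i|10⟩ + (1/√3)i|11⟩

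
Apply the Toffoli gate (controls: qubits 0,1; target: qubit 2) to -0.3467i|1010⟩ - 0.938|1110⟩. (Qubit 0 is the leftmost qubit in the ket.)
-0.3467i|1010⟩ - 0.938|1100⟩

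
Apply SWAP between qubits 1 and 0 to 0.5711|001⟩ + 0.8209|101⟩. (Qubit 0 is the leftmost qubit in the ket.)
0.5711|001⟩ + 0.8209|011⟩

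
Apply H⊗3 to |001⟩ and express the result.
1/√8|000⟩ - 1/√8|001⟩ + 1/√8|010⟩ - 1/√8|011⟩ + 1/√8|100⟩ - 1/√8|101⟩ + 1/√8|110⟩ - 1/√8|111⟩

H⊗3 gives amp(|y⟩) = (1/2√2) Σ_x (−1)^(x·y) amp(|x⟩), where x·y is the number of positions in which both x and y have a 1.
|000⟩: (1)/(2√2) = 1/√8
|001⟩: (-1)/(2√2) = -1/√8
|010⟩: (1)/(2√2) = 1/√8
|011⟩: (-1)/(2√2) = -1/√8
|100⟩: (1)/(2√2) = 1/√8
|101⟩: (-1)/(2√2) = -1/√8
|110⟩: (1)/(2√2) = 1/√8
|111⟩: (-1)/(2√2) = -1/√8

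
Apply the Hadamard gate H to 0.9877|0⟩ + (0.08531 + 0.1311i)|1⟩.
(0.7587 + 0.0927i)|0⟩ + (0.6381 - 0.0927i)|1⟩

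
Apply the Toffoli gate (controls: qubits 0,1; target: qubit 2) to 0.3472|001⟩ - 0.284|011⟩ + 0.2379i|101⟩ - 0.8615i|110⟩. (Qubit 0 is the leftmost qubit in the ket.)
0.3472|001⟩ - 0.284|011⟩ + 0.2379i|101⟩ - 0.8615i|111⟩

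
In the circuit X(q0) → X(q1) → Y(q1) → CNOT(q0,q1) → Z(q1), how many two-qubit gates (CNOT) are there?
1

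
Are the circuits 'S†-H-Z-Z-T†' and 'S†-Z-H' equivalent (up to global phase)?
No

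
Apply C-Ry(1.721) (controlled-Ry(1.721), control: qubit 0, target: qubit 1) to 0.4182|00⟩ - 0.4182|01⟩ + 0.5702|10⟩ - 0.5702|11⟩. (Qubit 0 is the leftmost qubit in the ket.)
0.4182|00⟩ - 0.4182|01⟩ + 0.8041|10⟩ + 0.0605|11⟩

C-Ry(1.721) leaves the control-|0⟩ kets |00⟩, |01⟩ unchanged and applies Ry(1.721) to qubit 1 on the control-|1⟩ pair (|10⟩, |11⟩).
Ry(1.721) = [[cos(θ/2), −sin(θ/2)], [sin(θ/2), cos(θ/2)]]; θ = 1.721, cos(θ/2) ≈ 0.652058, sin(θ/2) ≈ 0.758169.
With a = amp(|10⟩) = 0.5702 and b = amp(|11⟩) = -0.5702:
new amp(|10⟩) = (0.652058)·a + (-0.758169)·b = 0.8041
new amp(|11⟩) = (0.758169)·a + (0.652058)·b = 0.0605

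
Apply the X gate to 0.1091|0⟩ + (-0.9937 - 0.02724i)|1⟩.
(-0.9937 - 0.02724i)|0⟩ + 0.1091|1⟩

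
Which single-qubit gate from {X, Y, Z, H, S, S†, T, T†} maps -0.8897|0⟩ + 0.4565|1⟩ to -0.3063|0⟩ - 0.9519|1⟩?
H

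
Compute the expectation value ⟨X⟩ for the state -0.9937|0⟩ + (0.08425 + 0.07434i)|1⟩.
-0.1674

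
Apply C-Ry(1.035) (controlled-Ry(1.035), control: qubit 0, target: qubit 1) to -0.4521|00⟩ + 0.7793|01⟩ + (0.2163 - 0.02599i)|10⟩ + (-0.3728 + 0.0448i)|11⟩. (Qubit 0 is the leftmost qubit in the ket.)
-0.4521|00⟩ + 0.7793|01⟩ + (0.3724 - 0.04475i)|10⟩ + (-0.217 + 0.02608i)|11⟩

C-Ry(1.035) leaves the control-|0⟩ kets |00⟩, |01⟩ unchanged and applies Ry(1.035) to qubit 1 on the control-|1⟩ pair (|10⟩, |11⟩).
Ry(1.035) = [[cos(θ/2), −sin(θ/2)], [sin(θ/2), cos(θ/2)]]; θ = 1.035, cos(θ/2) ≈ 0.869059, sin(θ/2) ≈ 0.494709.
With a = amp(|10⟩) = (0.2163 - 0.02599i) and b = amp(|11⟩) = (-0.3728 + 0.0448i):
new amp(|10⟩) = (0.869059)·a + (-0.494709)·b = (0.3724 - 0.04475i)
new amp(|11⟩) = (0.494709)·a + (0.869059)·b = (-0.217 + 0.02608i)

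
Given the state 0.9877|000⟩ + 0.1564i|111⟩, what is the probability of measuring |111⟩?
0.02446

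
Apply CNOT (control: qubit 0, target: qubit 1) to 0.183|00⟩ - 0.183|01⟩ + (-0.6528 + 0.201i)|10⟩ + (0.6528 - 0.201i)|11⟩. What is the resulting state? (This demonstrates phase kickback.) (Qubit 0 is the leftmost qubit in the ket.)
0.183|00⟩ - 0.183|01⟩ + (0.6528 - 0.201i)|10⟩ + (-0.6528 + 0.201i)|11⟩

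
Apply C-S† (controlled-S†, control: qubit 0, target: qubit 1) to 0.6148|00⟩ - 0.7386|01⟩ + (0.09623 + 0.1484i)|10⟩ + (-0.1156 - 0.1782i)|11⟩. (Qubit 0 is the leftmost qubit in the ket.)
0.6148|00⟩ - 0.7386|01⟩ + (0.09623 + 0.1484i)|10⟩ + (-0.1782 + 0.1156i)|11⟩

C-S† leaves the control-|0⟩ kets |00⟩, |01⟩ unchanged and applies S† to qubit 1 on the control-|1⟩ pair (|10⟩, |11⟩).
S† = [[1, 0], [0, -i]].
With a = amp(|10⟩) = (0.09623 + 0.1484i) and b = amp(|11⟩) = (-0.1156 - 0.1782i):
new amp(|10⟩) = (1)·a = (0.09623 + 0.1484i)
new amp(|11⟩) = (-i)·b = (-0.1782 + 0.1156i)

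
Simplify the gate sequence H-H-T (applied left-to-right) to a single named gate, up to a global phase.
T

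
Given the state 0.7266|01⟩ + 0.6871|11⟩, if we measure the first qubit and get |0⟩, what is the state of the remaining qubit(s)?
|1⟩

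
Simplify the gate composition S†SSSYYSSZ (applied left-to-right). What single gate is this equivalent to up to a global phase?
Z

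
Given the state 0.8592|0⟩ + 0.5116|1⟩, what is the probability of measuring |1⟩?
0.2617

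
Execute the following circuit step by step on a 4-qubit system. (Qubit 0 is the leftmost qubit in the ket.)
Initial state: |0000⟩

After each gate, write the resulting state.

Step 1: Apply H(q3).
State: 1/√2|0000⟩ + 1/√2|0001⟩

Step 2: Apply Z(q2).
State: 1/√2|0000⟩ + 1/√2|0001⟩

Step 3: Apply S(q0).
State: 1/√2|0000⟩ + 1/√2|0001⟩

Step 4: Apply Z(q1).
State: 1/√2|0000⟩ + 1/√2|0001⟩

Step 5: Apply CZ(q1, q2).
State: 1/√2|0000⟩ + 1/√2|0001⟩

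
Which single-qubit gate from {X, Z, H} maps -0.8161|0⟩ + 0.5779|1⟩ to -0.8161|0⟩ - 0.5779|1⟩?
Z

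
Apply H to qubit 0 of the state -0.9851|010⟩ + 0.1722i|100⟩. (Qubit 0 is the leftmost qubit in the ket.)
0.1218i|000⟩ - 0.6966|010⟩ - 0.1218i|100⟩ - 0.6966|110⟩

H on qubit 0 mixes each pair of kets that differ only in qubit 0: amplitudes (a, b) of (|…0…⟩, |…1…⟩) become ((a + b)/√2, (a − b)/√2). Kets absent from the input have amplitude 0.
(|000⟩, |100⟩): (a, b) = (0, 0.1722i) → (0.1218i, -0.1218i)
(|010⟩, |110⟩): (a, b) = (-0.9851, 0) → (-0.6966, -0.6966)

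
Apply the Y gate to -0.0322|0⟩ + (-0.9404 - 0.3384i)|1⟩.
(-0.3384 + 0.9404i)|0⟩ - 0.0322i|1⟩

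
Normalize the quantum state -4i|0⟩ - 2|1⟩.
-0.8944i|0⟩ - 1/√5|1⟩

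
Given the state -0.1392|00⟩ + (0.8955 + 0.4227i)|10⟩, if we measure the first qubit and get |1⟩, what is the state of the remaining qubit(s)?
(0.9043 + 0.4269i)|0⟩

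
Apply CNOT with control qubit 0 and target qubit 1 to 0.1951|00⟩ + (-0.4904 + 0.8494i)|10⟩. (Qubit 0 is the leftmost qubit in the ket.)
0.1951|00⟩ + (-0.4904 + 0.8494i)|11⟩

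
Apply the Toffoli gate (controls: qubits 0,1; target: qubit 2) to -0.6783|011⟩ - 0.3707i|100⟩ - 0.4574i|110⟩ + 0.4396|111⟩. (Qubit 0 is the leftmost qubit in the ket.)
-0.6783|011⟩ - 0.3707i|100⟩ + 0.4396|110⟩ - 0.4574i|111⟩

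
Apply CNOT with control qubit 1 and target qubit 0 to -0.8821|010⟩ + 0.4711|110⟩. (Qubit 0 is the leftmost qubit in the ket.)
0.4711|010⟩ - 0.8821|110⟩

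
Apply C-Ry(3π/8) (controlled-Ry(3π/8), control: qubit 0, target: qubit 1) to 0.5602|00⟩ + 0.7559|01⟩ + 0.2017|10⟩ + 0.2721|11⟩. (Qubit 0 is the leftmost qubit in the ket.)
0.5602|00⟩ + 0.7559|01⟩ + 0.01654|10⟩ + 0.3383|11⟩

C-Ry(3π/8) leaves the control-|0⟩ kets |00⟩, |01⟩ unchanged and applies Ry(3π/8) to qubit 1 on the control-|1⟩ pair (|10⟩, |11⟩).
Ry(3π/8) = [[cos(θ/2), −sin(θ/2)], [sin(θ/2), cos(θ/2)]]; θ = 3π/8, cos(θ/2) ≈ 0.83147, sin(θ/2) ≈ 0.55557.
With a = amp(|10⟩) = 0.2017 and b = amp(|11⟩) = 0.2721:
new amp(|10⟩) = (0.83147)·a + (-0.55557)·b = 0.01654
new amp(|11⟩) = (0.55557)·a + (0.83147)·b = 0.3383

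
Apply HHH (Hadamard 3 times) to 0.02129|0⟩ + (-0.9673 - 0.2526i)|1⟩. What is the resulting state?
(-0.6689 - 0.1786i)|0⟩ + (0.699 + 0.1786i)|1⟩

H² = I, so H^3 = H: a single Hadamard. With (a, b) = (0.02129, (-0.9673 - 0.2526i)), H gives ((a + b)/√2, (a − b)/√2) = ((-0.6689 - 0.1786i), (0.699 + 0.1786i)).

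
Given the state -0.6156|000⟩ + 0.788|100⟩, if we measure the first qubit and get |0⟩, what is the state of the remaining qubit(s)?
-|00⟩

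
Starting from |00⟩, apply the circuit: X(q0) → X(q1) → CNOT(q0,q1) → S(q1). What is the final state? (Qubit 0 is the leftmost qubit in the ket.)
|10⟩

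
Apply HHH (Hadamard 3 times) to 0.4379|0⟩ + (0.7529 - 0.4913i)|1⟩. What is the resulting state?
(0.842 - 0.3474i)|0⟩ + (-0.2227 + 0.3474i)|1⟩

H² = I, so H^3 = H: a single Hadamard. With (a, b) = (0.4379, (0.7529 - 0.4913i)), H gives ((a + b)/√2, (a − b)/√2) = ((0.842 - 0.3474i), (-0.2227 + 0.3474i)).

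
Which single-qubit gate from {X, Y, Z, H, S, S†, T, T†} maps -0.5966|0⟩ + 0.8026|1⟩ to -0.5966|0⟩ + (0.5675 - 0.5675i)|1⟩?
T†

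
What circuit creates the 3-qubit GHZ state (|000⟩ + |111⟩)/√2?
H(q0) → CNOT(q0,q1) → CNOT(q0,q2)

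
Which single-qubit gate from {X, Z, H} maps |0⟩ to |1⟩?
X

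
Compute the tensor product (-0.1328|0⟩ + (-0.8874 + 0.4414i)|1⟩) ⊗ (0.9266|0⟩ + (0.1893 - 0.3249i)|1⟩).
-0.1231|00⟩ + (-0.02514 + 0.04315i)|01⟩ + (-0.8223 + 0.409i)|10⟩ + (-0.02457 + 0.3719i)|11⟩

amp(|b₁b₂…⟩) = product of the factor amplitudes for bits b₁, b₂, …; only kets whose every factor amplitude is nonzero survive.
|00⟩: (-0.1328)(0.9266) = -0.1231
|01⟩: (-0.1328)(0.1893 - 0.3249i) = (-0.02514 + 0.04315i)
|10⟩: (-0.8874 + 0.4414i)(0.9266) = (-0.8223 + 0.409i)
|11⟩: (-0.8874 + 0.4414i)(0.1893 - 0.3249i) = (-0.02457 + 0.3719i)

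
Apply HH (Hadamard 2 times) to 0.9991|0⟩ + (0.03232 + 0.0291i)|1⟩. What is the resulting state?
0.9991|0⟩ + (0.03232 + 0.0291i)|1⟩

H² = I, so an even number of Hadamards cancels: H^2 = I and the state is unchanged.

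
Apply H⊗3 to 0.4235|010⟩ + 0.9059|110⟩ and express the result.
0.47|000⟩ + 0.47|001⟩ - 0.47|010⟩ - 0.47|011⟩ - 0.1706|100⟩ - 0.1706|101⟩ + 0.1706|110⟩ + 0.1706|111⟩

H⊗3 gives amp(|y⟩) = (1/2√2) Σ_x (−1)^(x·y) amp(|x⟩), where x·y is the number of positions in which both x and y have a 1.
|000⟩: (0.4235 + 0.9059)/(2√2) = 0.47
|001⟩: (0.4235 + 0.9059)/(2√2) = 0.47
|010⟩: (-0.4235 - 0.9059)/(2√2) = -0.47
|011⟩: (-0.4235 - 0.9059)/(2√2) = -0.47
|100⟩: (0.4235 - 0.9059)/(2√2) = -0.1706
|101⟩: (0.4235 - 0.9059)/(2√2) = -0.1706
|110⟩: (-0.4235 + 0.9059)/(2√2) = 0.1706
|111⟩: (-0.4235 + 0.9059)/(2√2) = 0.1706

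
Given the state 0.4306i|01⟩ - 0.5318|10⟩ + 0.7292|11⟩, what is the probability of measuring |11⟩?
0.5317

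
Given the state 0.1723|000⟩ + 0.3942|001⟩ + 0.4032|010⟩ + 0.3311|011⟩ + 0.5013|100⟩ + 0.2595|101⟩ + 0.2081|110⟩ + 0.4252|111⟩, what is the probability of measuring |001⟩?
0.1554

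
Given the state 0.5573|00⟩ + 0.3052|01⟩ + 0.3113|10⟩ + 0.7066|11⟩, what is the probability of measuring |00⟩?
0.3106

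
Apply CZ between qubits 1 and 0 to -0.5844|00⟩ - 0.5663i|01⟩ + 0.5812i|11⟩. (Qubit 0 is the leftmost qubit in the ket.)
-0.5844|00⟩ - 0.5663i|01⟩ - 0.5812i|11⟩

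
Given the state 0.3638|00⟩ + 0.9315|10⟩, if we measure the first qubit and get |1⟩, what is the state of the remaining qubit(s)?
|0⟩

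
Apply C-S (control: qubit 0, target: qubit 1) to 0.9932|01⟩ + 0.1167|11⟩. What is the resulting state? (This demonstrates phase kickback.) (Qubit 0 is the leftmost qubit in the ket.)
0.9932|01⟩ + 0.1167i|11⟩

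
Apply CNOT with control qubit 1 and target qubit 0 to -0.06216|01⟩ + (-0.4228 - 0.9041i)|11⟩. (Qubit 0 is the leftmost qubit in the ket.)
(-0.4228 - 0.9041i)|01⟩ - 0.06216|11⟩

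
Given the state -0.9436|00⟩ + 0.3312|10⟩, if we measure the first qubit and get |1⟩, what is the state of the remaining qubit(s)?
|0⟩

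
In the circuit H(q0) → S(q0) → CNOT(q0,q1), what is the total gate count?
3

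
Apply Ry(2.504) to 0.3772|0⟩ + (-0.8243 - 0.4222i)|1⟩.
(0.901 + 0.4009i)|0⟩ + (0.09984 - 0.1323i)|1⟩

Ry(2.504) = [[cos(θ/2), −sin(θ/2)], [sin(θ/2), cos(θ/2)]]; θ = 2.504, cos(θ/2) ≈ 0.313424, sin(θ/2) ≈ 0.949613.
With a = amp(|0⟩) = 0.3772 and b = amp(|1⟩) = (-0.8243 - 0.4222i):
new amp(|0⟩) = (0.313424)·a + (-0.949613)·b = (0.901 + 0.4009i)
new amp(|1⟩) = (0.949613)·a + (0.313424)·b = (0.09984 - 0.1323i)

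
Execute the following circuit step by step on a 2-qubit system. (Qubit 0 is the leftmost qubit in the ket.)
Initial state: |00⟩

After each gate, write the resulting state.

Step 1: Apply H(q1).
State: 1/√2|00⟩ + 1/√2|01⟩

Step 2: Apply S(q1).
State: 1/√2|00⟩ + (1/√2)i|01⟩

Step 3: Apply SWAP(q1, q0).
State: 1/√2|00⟩ + (1/√2)i|10⟩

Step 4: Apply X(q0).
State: (1/√2)i|00⟩ + 1/√2|10⟩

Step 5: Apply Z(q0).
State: (1/√2)i|00⟩ - 1/√2|10⟩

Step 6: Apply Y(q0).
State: (1/√2)i|00⟩ - 1/√2|10⟩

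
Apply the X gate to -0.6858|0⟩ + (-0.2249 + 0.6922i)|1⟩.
(-0.2249 + 0.6922i)|0⟩ - 0.6858|1⟩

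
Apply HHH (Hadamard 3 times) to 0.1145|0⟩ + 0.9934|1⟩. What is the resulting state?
0.7834|0⟩ - 0.6215|1⟩

H² = I, so H^3 = H: a single Hadamard. With (a, b) = (0.1145, 0.9934), H gives ((a + b)/√2, (a − b)/√2) = (0.7834, -0.6215).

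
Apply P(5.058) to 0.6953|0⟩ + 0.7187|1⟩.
0.6953|0⟩ + (0.2435 - 0.6762i)|1⟩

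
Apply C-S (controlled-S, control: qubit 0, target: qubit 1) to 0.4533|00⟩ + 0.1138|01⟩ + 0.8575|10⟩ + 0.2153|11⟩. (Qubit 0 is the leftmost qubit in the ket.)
0.4533|00⟩ + 0.1138|01⟩ + 0.8575|10⟩ + 0.2153i|11⟩

C-S leaves the control-|0⟩ kets |00⟩, |01⟩ unchanged and applies S to qubit 1 on the control-|1⟩ pair (|10⟩, |11⟩).
S = [[1, 0], [0, i]].
With a = amp(|10⟩) = 0.8575 and b = amp(|11⟩) = 0.2153:
new amp(|10⟩) = (1)·a = 0.8575
new amp(|11⟩) = (i)·b = 0.2153i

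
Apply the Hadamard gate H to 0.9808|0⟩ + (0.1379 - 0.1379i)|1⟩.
(0.791 - 0.09751i)|0⟩ + (0.596 + 0.09751i)|1⟩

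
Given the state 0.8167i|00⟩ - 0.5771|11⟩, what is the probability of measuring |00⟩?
0.667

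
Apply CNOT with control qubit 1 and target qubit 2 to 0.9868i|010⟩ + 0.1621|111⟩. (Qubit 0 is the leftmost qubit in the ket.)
0.9868i|011⟩ + 0.1621|110⟩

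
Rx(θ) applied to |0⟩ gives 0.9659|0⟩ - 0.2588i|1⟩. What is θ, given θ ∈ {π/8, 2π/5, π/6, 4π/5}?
π/6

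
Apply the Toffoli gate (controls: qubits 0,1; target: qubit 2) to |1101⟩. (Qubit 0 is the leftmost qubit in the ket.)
|1111⟩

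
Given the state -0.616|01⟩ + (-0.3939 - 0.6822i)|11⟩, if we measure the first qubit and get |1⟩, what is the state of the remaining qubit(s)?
(-0.5 - 0.866i)|1⟩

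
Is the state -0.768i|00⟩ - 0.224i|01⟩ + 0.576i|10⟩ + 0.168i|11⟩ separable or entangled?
Separable

Writing the state as a|00⟩ + b|01⟩ + c|10⟩ + d|11⟩, it is a product state iff ad − bc = 0.
Here (a, b, c, d) = (-0.768i, -0.224i, 0.576i, 0.168i): ad − bc = (-0.768i)(0.168i) − (-0.224i)(0.576i) = 0, so the state is separable.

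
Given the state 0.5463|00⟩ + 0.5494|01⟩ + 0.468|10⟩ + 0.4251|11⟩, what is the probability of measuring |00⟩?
0.2984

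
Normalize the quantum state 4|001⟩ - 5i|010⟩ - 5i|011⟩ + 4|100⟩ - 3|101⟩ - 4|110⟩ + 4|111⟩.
0.3607|001⟩ - 0.4508i|010⟩ - 0.4508i|011⟩ + 0.3607|100⟩ - 0.2705|101⟩ - 0.3607|110⟩ + 0.3607|111⟩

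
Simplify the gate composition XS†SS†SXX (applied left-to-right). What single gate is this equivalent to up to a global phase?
X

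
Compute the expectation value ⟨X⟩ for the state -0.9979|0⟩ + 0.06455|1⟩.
-0.1288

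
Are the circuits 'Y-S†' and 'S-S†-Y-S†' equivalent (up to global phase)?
Yes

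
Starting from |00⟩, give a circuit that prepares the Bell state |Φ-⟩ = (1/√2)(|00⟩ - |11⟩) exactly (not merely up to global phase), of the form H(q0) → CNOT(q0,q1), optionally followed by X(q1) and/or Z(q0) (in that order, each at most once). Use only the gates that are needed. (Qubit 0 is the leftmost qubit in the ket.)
H(q0) → CNOT(q0,q1) → Z(q0)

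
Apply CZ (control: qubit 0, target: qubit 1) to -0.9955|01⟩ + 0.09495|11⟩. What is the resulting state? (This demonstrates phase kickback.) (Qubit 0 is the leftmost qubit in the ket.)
-0.9955|01⟩ - 0.09495|11⟩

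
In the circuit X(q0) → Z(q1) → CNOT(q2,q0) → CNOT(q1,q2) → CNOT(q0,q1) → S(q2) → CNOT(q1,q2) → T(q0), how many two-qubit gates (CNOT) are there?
4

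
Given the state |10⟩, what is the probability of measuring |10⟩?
1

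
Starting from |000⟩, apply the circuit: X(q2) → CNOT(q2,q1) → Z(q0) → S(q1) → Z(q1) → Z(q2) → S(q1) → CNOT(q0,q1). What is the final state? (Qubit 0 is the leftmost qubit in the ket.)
-|011⟩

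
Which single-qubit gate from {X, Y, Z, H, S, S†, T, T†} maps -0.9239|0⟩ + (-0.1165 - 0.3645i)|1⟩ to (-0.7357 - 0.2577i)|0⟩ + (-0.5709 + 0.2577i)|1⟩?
H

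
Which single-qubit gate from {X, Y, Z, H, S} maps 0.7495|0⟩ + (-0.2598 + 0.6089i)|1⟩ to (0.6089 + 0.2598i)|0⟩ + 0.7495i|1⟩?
Y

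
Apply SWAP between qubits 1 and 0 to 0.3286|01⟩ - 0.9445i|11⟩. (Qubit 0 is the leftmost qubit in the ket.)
0.3286|10⟩ - 0.9445i|11⟩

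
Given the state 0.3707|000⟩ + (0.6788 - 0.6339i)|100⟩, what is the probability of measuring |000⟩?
0.1374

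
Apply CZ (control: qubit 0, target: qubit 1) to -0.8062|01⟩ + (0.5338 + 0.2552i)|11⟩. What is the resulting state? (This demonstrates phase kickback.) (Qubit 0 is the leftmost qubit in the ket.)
-0.8062|01⟩ + (-0.5338 - 0.2552i)|11⟩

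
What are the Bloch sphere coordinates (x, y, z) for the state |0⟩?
(0, 0, 1)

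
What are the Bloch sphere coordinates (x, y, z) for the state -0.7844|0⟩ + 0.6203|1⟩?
(-0.9731, 0, 0.2305)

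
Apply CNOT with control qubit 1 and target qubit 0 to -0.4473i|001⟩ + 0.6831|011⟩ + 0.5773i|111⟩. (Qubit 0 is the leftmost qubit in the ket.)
-0.4473i|001⟩ + 0.5773i|011⟩ + 0.6831|111⟩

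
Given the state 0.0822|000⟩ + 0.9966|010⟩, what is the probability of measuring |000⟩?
0.006757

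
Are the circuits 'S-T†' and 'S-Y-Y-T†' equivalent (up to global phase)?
Yes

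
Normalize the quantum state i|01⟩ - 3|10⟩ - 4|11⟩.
0.1961i|01⟩ - 0.5883|10⟩ - 0.7845|11⟩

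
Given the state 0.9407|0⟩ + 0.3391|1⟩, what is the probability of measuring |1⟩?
0.115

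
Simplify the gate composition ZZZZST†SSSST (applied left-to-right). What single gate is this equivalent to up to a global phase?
S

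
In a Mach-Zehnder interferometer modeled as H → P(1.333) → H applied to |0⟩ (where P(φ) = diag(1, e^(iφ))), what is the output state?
(0.6178 + 0.4859i)|0⟩ + (0.3822 - 0.4859i)|1⟩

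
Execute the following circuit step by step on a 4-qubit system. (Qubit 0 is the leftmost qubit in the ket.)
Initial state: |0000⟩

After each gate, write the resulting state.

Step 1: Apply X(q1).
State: |0100⟩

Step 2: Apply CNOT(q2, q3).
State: |0100⟩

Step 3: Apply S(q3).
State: |0100⟩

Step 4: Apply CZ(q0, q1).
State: |0100⟩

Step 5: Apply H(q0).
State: 1/√2|0100⟩ + 1/√2|1100⟩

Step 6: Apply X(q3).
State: 1/√2|0101⟩ + 1/√2|1101⟩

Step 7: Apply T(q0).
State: 1/√2|0101⟩ + (1/2 + (1/2)i)|1101⟩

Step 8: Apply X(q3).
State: 1/√2|0100⟩ + (1/2 + (1/2)i)|1100⟩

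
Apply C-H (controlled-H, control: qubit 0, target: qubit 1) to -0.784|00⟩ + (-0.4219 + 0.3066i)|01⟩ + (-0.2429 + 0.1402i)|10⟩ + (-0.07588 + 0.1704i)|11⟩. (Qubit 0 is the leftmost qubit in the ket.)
-0.784|00⟩ + (-0.4219 + 0.3066i)|01⟩ + (-0.2254 + 0.2196i)|10⟩ + (-0.1181 - 0.02135i)|11⟩

C-H leaves the control-|0⟩ kets |00⟩, |01⟩ unchanged and applies H to qubit 1 on the control-|1⟩ pair (|10⟩, |11⟩).
H = [[1/√2, 1/√2], [1/√2, -1/√2]].
With a = amp(|10⟩) = (-0.2429 + 0.1402i) and b = amp(|11⟩) = (-0.07588 + 0.1704i):
new amp(|10⟩) = (1/√2)·a + (1/√2)·b = (-0.2254 + 0.2196i)
new amp(|11⟩) = (1/√2)·a + (-1/√2)·b = (-0.1181 - 0.02135i)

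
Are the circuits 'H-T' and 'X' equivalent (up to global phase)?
No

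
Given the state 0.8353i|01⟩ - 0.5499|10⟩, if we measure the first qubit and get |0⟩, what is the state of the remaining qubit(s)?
i|1⟩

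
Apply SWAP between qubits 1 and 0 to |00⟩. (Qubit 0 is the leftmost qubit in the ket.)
|00⟩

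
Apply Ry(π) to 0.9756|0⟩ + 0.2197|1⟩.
-0.2197|0⟩ + 0.9756|1⟩

Ry(π) = [[cos(θ/2), −sin(θ/2)], [sin(θ/2), cos(θ/2)]]; θ = π, cos(θ/2) ≈ 0, sin(θ/2) ≈ 1.
With a = amp(|0⟩) = 0.9756 and b = amp(|1⟩) = 0.2197:
new amp(|0⟩) = (-1)·b = -0.2197
new amp(|1⟩) = (1)·a = 0.9756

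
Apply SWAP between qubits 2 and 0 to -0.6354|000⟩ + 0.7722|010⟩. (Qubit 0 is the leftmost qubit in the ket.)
-0.6354|000⟩ + 0.7722|010⟩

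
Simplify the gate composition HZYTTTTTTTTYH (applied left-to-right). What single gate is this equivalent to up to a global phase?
X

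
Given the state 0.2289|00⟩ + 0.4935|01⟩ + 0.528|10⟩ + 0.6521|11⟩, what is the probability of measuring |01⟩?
0.2435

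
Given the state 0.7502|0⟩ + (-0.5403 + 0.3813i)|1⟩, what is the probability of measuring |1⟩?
0.4373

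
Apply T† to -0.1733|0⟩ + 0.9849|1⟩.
-0.1733|0⟩ + (0.6964 - 0.6964i)|1⟩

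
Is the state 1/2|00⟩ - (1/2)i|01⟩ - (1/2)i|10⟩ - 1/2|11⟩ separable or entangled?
Separable

Writing the state as a|00⟩ + b|01⟩ + c|10⟩ + d|11⟩, it is a product state iff ad − bc = 0.
Here (a, b, c, d) = (1/2, -(1/2)i, -(1/2)i, -1/2): ad − bc = (1/2)(-1/2) − (-(1/2)i)(-(1/2)i) = 0, so the state is separable.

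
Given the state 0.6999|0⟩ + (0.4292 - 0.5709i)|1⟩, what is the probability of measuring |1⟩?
0.5101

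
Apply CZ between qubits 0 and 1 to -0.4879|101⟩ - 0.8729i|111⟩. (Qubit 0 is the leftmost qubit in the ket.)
-0.4879|101⟩ + 0.8729i|111⟩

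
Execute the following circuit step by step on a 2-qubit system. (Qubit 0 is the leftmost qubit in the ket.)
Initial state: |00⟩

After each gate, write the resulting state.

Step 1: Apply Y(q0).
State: i|10⟩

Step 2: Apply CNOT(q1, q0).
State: i|10⟩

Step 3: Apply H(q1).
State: (1/√2)i|10⟩ + (1/√2)i|11⟩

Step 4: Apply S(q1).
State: (1/√2)i|10⟩ - 1/√2|11⟩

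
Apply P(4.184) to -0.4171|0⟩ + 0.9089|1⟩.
-0.4171|0⟩ + (-0.4582 - 0.7849i)|1⟩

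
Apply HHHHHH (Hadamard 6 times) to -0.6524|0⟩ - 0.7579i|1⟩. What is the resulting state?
-0.6524|0⟩ - 0.7579i|1⟩

H² = I, so an even number of Hadamards cancels: H^6 = I and the state is unchanged.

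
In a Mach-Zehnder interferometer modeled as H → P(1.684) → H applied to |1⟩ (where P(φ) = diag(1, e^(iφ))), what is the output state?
(0.5565 - 0.4968i)|0⟩ + (0.4435 + 0.4968i)|1⟩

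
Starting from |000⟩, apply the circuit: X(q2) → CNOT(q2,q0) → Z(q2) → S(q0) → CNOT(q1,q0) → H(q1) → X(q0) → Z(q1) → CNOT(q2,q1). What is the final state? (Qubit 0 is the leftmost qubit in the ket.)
(1/√2)i|001⟩ - (1/√2)i|011⟩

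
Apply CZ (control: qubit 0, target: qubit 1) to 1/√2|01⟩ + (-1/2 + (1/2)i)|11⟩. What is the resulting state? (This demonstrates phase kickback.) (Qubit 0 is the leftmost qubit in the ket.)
1/√2|01⟩ + (1/2 - (1/2)i)|11⟩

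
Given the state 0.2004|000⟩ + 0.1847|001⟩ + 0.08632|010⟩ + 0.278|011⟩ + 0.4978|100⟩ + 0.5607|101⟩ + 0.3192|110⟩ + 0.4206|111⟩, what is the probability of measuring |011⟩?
0.07728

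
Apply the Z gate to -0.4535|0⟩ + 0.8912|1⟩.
-0.4535|0⟩ - 0.8912|1⟩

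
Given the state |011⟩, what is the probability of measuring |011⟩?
1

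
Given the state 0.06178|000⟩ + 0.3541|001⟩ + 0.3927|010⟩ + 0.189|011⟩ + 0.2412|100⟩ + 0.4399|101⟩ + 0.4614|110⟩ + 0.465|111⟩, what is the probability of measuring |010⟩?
0.1542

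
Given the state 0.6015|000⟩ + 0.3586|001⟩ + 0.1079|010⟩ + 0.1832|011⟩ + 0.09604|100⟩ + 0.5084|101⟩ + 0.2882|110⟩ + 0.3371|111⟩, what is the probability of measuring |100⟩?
0.009224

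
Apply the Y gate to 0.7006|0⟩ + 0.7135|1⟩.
-0.7135i|0⟩ + 0.7006i|1⟩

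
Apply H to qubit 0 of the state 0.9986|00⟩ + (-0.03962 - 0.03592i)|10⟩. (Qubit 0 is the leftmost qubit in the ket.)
(0.6781 - 0.0254i)|00⟩ + (0.7341 + 0.0254i)|10⟩

H on qubit 0 mixes each pair of kets that differ only in qubit 0: amplitudes (a, b) of (|…0…⟩, |…1…⟩) become ((a + b)/√2, (a − b)/√2). Kets absent from the input have amplitude 0.
(|00⟩, |10⟩): (a, b) = (0.9986, (-0.03962 - 0.03592i)) → ((0.6781 - 0.0254i), (0.7341 + 0.0254i))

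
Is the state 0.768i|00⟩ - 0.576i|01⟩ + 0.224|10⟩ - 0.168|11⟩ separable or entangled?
Separable

Writing the state as a|00⟩ + b|01⟩ + c|10⟩ + d|11⟩, it is a product state iff ad − bc = 0.
Here (a, b, c, d) = (0.768i, -0.576i, 0.224, -0.168): ad − bc = (0.768i)(-0.168) − (-0.576i)(0.224) = 0, so the state is separable.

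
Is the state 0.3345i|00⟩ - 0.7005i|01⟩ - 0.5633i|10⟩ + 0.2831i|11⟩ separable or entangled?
Entangled

Writing the state as a|00⟩ + b|01⟩ + c|10⟩ + d|11⟩, it is a product state iff ad − bc = 0.
Here (a, b, c, d) = (0.3345i, -0.7005i, -0.5633i, 0.2831i): ad − bc = (0.3345i)(0.2831i) − (-0.7005i)(-0.5633i) = 0.2999 ≠ 0, so the state is entangled.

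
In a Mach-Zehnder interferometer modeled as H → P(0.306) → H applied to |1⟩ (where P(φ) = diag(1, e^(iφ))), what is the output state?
(0.02323 - 0.1506i)|0⟩ + (0.9768 + 0.1506i)|1⟩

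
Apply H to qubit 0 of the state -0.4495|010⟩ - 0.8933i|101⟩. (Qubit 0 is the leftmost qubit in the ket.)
-0.6317i|001⟩ - 0.3178|010⟩ + 0.6317i|101⟩ - 0.3178|110⟩

H on qubit 0 mixes each pair of kets that differ only in qubit 0: amplitudes (a, b) of (|…0…⟩, |…1…⟩) become ((a + b)/√2, (a − b)/√2). Kets absent from the input have amplitude 0.
(|001⟩, |101⟩): (a, b) = (0, -0.8933i) → (-0.6317i, 0.6317i)
(|010⟩, |110⟩): (a, b) = (-0.4495, 0) → (-0.3178, -0.3178)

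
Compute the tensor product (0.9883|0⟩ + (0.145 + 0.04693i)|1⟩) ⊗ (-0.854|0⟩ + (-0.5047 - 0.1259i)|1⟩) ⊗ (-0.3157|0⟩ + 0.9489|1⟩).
0.2665|000⟩ - 0.8009|001⟩ + (0.1575 + 0.03928i)|010⟩ + (-0.4733 - 0.1181i)|011⟩ + (0.03909 + 0.01265i)|100⟩ + (-0.1175 - 0.03803i)|101⟩ + (0.02124 + 0.01324i)|110⟩ + (-0.06384 - 0.0398i)|111⟩

amp(|b₁b₂…⟩) = product of the factor amplitudes for bits b₁, b₂, …; only kets whose every factor amplitude is nonzero survive.
|000⟩: (0.9883)(-0.854)(-0.3157) = 0.2665
|001⟩: (0.9883)(-0.854)(0.9489) = -0.8009
|010⟩: (0.9883)(-0.5047 - 0.1259i)(-0.3157) = (0.1575 + 0.03928i)
|011⟩: (0.9883)(-0.5047 - 0.1259i)(0.9489) = (-0.4733 - 0.1181i)
|100⟩: (0.145 + 0.04693i)(-0.854)(-0.3157) = (0.03909 + 0.01265i)
|101⟩: (0.145 + 0.04693i)(-0.854)(0.9489) = (-0.1175 - 0.03803i)
|110⟩: (0.145 + 0.04693i)(-0.5047 - 0.1259i)(-0.3157) = (0.02124 + 0.01324i)
|111⟩: (0.145 + 0.04693i)(-0.5047 - 0.1259i)(0.9489) = (-0.06384 - 0.0398i)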